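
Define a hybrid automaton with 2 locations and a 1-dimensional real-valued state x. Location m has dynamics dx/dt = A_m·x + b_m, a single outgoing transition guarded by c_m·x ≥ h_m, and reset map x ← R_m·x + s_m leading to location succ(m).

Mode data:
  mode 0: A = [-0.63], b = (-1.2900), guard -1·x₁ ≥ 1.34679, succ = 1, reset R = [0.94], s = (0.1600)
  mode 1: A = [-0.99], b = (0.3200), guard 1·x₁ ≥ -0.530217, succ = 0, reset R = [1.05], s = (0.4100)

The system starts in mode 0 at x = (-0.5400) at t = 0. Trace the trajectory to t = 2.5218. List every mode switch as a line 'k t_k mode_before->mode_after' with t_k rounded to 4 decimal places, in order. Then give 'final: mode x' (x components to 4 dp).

Mode 0: guard c·x = 1.3468 hit at Δt = 1.2159 (t = 1.2159), x⁻ = (-1.3468) → reset → x⁺ = (-1.1060), jump to mode 1
Mode 1: guard c·x = -0.5302 hit at Δt = 0.5208 (t = 1.7367), x⁻ = (-0.5302) → reset → x⁺ = (-0.1467), jump to mode 0
Mode 0: flow for 0.7851 to horizon, guard not reached → x = (-0.8884)

1 1.2159 0->1
2 1.7367 1->0
final: 0 -0.8884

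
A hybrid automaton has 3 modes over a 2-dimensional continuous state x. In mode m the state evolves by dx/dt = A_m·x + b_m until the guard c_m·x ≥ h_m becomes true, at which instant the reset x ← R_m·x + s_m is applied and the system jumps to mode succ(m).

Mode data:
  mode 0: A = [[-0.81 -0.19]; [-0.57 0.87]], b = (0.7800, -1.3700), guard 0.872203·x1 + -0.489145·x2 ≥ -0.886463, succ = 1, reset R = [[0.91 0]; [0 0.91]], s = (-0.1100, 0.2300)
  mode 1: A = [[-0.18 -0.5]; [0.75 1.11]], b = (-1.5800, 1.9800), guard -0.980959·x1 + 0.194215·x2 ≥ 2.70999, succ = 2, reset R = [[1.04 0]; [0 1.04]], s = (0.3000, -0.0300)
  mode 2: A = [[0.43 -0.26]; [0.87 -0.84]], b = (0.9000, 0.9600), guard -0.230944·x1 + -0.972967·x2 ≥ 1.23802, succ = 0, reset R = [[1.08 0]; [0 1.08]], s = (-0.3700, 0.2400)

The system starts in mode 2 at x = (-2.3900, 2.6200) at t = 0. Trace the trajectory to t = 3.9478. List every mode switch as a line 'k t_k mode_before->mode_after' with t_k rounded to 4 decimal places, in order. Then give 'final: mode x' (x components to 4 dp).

1 1.4404 2->0
2 2.3091 0->1
3 3.4331 1->2
final: 2 -2.6130 -0.3748

Mode 2: guard c·x = 1.2380 hit at Δt = 1.4404 (t = 1.4404), x⁻ = (-3.1497, -0.5248) → reset → x⁺ = (-3.7717, -0.3268), jump to mode 0
Mode 0: guard c·x = -0.8865 hit at Δt = 0.8687 (t = 2.3091), x⁻ = (-1.3381, -0.5737) → reset → x⁺ = (-1.3277, -0.2921), jump to mode 1
Mode 1: guard c·x = 2.7100 hit at Δt = 1.1240 (t = 3.4331), x⁻ = (-2.7100, 0.2658) → reset → x⁺ = (-2.5184, 0.2464), jump to mode 2
Mode 2: flow for 0.5147 to horizon, guard not reached → x = (-2.6130, -0.3748)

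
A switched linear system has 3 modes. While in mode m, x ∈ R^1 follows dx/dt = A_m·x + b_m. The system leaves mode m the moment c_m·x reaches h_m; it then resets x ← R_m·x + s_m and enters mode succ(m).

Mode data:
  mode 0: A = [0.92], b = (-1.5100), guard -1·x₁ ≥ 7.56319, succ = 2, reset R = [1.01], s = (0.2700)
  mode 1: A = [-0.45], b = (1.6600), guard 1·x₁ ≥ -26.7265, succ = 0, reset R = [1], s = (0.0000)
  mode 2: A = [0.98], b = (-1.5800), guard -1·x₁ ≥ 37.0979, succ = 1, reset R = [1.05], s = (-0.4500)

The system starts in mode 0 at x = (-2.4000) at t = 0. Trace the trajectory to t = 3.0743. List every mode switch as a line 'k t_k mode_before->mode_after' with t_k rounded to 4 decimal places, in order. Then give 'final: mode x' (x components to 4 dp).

Mode 0: guard c·x = 7.5632 hit at Δt = 0.8947 (t = 0.8947), x⁻ = (-7.5632) → reset → x⁺ = (-7.3688), jump to mode 2
Mode 2: guard c·x = 37.0979 hit at Δt = 1.4908 (t = 2.3855), x⁻ = (-37.0979) → reset → x⁺ = (-39.4028), jump to mode 1
Mode 1: flow for 0.6888 to horizon, guard not reached → x = (-27.9178)

1 0.8947 0->2
2 2.3855 2->1
final: 1 -27.9178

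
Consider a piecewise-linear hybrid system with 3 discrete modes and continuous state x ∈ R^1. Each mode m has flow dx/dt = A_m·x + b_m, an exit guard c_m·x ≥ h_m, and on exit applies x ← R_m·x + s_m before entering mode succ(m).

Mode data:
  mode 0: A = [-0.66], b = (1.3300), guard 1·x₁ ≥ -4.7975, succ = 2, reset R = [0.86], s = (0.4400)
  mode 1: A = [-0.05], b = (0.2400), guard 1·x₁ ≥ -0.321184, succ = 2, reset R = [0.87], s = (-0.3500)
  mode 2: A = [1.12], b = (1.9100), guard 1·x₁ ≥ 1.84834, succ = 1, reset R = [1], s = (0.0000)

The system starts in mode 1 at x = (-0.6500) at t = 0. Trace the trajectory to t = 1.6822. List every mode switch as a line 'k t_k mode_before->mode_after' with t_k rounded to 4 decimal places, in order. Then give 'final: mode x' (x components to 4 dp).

1 1.2446 1->2
final: 2 0.0511

Mode 1: guard c·x = -0.3212 hit at Δt = 1.2446 (t = 1.2446), x⁻ = (-0.3212) → reset → x⁺ = (-0.6294), jump to mode 2
Mode 2: flow for 0.4376 to horizon, guard not reached → x = (0.0511)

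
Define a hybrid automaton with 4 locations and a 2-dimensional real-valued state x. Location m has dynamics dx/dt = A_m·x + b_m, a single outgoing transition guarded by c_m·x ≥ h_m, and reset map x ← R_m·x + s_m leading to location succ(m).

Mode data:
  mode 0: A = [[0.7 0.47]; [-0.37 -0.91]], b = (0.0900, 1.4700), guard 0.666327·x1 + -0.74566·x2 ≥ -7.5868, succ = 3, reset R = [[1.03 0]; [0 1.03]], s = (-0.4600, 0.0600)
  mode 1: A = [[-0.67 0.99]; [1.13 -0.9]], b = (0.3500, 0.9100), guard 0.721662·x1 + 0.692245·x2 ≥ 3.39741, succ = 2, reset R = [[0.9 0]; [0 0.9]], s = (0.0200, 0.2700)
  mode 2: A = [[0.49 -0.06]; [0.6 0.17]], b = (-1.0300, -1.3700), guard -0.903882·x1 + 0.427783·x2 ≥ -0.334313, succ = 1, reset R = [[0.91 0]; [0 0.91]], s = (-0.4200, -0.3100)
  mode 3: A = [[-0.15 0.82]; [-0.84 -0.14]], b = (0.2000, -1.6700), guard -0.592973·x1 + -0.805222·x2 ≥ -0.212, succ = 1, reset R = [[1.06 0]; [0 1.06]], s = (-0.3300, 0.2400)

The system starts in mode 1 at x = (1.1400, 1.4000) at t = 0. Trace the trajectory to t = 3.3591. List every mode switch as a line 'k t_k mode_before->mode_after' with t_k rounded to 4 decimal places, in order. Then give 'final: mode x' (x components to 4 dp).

Mode 1: guard c·x = 3.3974 hit at Δt = 1.0265 (t = 1.0265), x⁻ = (2.2976, 2.5125) → reset → x⁺ = (2.0879, 2.5313), jump to mode 2
Mode 2: guard c·x = -0.3343 hit at Δt = 1.4205 (t = 2.4470), x⁻ = (1.7400, 2.8951) → reset → x⁺ = (1.1634, 2.3245), jump to mode 1
Mode 1: guard c·x = 3.3974 hit at Δt = 0.5906 (t = 3.0377), x⁻ = (2.1467, 2.6699) → reset → x⁺ = (1.9520, 2.6729), jump to mode 2
Mode 2: flow for 0.3214 to horizon, guard not reached → x = (1.8698, 2.7495)

1 1.0265 1->2
2 2.4470 2->1
3 3.0377 1->2
final: 2 1.8698 2.7495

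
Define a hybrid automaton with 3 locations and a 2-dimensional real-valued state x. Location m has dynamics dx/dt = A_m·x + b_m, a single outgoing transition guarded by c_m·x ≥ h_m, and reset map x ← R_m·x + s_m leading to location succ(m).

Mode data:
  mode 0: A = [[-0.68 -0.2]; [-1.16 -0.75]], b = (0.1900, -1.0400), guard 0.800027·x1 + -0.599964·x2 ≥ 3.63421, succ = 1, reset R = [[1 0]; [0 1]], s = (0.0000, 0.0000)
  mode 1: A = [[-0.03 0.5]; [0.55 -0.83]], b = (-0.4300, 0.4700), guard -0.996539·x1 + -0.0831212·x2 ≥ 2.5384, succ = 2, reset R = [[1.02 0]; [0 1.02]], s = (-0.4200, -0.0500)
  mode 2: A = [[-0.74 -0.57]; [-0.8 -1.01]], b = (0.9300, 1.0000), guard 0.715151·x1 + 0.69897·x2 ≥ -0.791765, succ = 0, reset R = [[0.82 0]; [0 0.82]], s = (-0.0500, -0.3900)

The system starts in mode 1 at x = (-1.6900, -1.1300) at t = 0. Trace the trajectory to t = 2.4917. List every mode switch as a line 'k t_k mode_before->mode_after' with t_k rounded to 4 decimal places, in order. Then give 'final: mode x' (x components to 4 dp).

Mode 1: guard c·x = 2.5384 hit at Δt = 0.8855 (t = 0.8855), x⁻ = (-2.4653, -0.9822) → reset → x⁺ = (-2.9346, -1.0519), jump to mode 2
Mode 2: guard c·x = -0.7918 hit at Δt = 0.5204 (t = 1.4059), x⁻ = (-1.5624, 0.4658) → reset → x⁺ = (-1.3311, -0.0081), jump to mode 0
Mode 0: flow for 1.0858 to horizon, guard not reached → x = (-0.4949, -0.0790)

1 0.8855 1->2
2 1.4059 2->0
final: 0 -0.4949 -0.0790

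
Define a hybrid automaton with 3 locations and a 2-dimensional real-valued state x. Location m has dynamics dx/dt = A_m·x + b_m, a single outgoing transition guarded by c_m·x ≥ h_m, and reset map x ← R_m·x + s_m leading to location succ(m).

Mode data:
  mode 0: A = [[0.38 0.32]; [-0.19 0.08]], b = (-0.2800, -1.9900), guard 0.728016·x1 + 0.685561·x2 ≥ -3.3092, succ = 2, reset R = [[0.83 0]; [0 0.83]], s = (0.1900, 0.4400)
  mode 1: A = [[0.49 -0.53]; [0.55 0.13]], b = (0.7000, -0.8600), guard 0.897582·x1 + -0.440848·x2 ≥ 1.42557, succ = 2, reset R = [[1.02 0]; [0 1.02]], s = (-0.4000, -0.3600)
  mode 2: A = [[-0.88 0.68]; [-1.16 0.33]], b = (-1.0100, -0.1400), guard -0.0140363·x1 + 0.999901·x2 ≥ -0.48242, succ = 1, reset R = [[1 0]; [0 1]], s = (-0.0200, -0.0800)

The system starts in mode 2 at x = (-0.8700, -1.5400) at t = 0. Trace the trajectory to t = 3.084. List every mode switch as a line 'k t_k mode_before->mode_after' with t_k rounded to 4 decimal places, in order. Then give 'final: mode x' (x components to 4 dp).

Mode 2: guard c·x = -0.4824 hit at Δt = 1.0339 (t = 1.0339), x⁻ = (-1.5138, -0.5037) → reset → x⁺ = (-1.5338, -0.5837), jump to mode 1
Mode 1: guard c·x = 1.4256 hit at Δt = 1.4259 (t = 2.4598), x⁻ = (0.1805, -2.8663) → reset → x⁺ = (-0.2159, -3.2836), jump to mode 2
Mode 2: flow for 0.6242 to horizon, guard not reached → x = (-1.7179, -3.3206)

1 1.0339 2->1
2 2.4598 1->2
final: 2 -1.7179 -3.3206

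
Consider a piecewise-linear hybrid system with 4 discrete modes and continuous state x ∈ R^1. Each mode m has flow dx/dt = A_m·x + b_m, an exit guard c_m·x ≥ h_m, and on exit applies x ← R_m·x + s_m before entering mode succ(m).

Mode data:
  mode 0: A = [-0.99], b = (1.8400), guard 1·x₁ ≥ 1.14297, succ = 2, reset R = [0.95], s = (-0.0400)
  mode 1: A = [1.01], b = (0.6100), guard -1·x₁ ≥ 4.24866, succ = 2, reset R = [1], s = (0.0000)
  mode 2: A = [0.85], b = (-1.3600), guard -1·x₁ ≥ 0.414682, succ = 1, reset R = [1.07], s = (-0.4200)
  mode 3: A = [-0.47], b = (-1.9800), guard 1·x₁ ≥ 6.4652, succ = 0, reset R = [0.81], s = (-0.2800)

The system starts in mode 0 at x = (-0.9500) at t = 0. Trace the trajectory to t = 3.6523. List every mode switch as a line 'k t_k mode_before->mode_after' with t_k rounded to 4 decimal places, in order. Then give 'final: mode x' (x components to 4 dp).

Mode 0: guard c·x = 1.1430 hit at Δt = 1.3811 (t = 1.3811), x⁻ = (1.1430) → reset → x⁺ = (1.0458), jump to mode 2
Mode 2: guard c·x = 0.4147 hit at Δt = 1.5185 (t = 2.8996), x⁻ = (-0.4147) → reset → x⁺ = (-0.8637), jump to mode 1
Mode 1: flow for 0.7527 to horizon, guard not reached → x = (-1.1595)

1 1.3811 0->2
2 2.8996 2->1
final: 1 -1.1595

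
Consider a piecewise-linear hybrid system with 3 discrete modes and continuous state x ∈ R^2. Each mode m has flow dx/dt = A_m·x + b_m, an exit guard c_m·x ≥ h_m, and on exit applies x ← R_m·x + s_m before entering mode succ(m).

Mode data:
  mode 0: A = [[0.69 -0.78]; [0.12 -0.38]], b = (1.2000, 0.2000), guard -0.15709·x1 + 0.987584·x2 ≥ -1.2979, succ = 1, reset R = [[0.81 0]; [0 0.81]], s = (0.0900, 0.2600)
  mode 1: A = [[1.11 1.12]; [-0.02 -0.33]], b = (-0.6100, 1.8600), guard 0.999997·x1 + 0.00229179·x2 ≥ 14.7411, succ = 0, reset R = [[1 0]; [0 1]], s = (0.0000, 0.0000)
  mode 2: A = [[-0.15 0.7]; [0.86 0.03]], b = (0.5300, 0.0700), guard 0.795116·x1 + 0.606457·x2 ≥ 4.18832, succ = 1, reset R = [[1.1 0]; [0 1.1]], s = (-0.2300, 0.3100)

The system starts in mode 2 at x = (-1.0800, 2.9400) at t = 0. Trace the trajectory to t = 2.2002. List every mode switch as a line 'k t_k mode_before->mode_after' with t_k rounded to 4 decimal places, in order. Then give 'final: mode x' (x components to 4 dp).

Mode 2: guard c·x = 4.1883 hit at Δt = 1.3177 (t = 1.3177), x⁻ = (2.3328, 3.8477) → reset → x⁺ = (2.3361, 4.5424), jump to mode 1
Mode 1: flow for 0.8825 to horizon, guard not reached → x = (13.0818, 4.7103)

1 1.3177 2->1
final: 1 13.0818 4.7103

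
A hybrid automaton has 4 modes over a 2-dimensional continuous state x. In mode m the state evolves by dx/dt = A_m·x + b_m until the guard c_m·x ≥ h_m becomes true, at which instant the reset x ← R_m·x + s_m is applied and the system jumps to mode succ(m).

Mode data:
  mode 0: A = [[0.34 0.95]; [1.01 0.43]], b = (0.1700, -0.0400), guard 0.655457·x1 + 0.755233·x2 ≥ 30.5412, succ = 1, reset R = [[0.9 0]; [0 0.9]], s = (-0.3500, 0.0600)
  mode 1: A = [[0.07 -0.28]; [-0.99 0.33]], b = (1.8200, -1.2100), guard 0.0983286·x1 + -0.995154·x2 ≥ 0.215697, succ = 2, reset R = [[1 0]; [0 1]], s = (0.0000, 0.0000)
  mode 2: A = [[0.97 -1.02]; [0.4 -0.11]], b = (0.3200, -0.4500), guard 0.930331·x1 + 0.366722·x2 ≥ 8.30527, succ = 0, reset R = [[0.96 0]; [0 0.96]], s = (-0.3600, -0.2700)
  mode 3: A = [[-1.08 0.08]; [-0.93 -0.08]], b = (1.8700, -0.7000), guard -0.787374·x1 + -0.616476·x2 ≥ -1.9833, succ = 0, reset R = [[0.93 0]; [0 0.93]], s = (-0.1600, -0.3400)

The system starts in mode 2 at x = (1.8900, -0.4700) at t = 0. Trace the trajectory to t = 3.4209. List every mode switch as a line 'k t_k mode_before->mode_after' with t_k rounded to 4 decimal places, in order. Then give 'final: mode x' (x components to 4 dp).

Mode 2: guard c·x = 8.3053 hit at Δt = 1.4132 (t = 1.4132), x⁻ = (8.3484, 1.4684) → reset → x⁺ = (7.6545, 1.1396), jump to mode 0
Mode 0: guard c·x = 30.5412 hit at Δt = 1.1673 (t = 2.5805), x⁻ = (22.6872, 20.7495) → reset → x⁺ = (20.0685, 18.7345), jump to mode 1
Mode 1: flow for 0.8404 to horizon, guard not reached → x = (19.9355, 4.6317)

1 1.4132 2->0
2 2.5805 0->1
final: 1 19.9355 4.6317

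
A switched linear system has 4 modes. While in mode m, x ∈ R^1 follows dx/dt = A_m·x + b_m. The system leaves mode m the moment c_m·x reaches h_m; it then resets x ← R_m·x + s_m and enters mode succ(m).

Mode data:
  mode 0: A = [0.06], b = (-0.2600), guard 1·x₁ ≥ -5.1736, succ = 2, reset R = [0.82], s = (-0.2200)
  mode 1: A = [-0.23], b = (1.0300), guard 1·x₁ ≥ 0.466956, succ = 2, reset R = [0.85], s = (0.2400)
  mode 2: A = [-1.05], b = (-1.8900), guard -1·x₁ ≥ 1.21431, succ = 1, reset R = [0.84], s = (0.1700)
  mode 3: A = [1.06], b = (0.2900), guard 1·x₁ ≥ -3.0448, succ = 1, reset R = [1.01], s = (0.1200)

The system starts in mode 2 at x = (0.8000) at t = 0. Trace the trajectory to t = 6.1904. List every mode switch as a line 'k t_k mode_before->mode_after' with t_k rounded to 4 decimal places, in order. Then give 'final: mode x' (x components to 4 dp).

Mode 2: guard c·x = 1.2143 hit at Δt = 1.4195 (t = 1.4195), x⁻ = (-1.2143) → reset → x⁺ = (-0.8500), jump to mode 1
Mode 1: guard c·x = 0.4670 hit at Δt = 1.2344 (t = 2.6539), x⁻ = (0.4670) → reset → x⁺ = (0.6369), jump to mode 2
Mode 2: guard c·x = 1.2143 hit at Δt = 1.3578 (t = 4.0117), x⁻ = (-1.2143) → reset → x⁺ = (-0.8500), jump to mode 1
Mode 1: guard c·x = 0.4670 hit at Δt = 1.2344 (t = 5.2461), x⁻ = (0.4670) → reset → x⁺ = (0.6369), jump to mode 2
Mode 2: flow for 0.9443 to horizon, guard not reached → x = (-0.8959)

1 1.4195 2->1
2 2.6539 1->2
3 4.0117 2->1
4 5.2461 1->2
final: 2 -0.8959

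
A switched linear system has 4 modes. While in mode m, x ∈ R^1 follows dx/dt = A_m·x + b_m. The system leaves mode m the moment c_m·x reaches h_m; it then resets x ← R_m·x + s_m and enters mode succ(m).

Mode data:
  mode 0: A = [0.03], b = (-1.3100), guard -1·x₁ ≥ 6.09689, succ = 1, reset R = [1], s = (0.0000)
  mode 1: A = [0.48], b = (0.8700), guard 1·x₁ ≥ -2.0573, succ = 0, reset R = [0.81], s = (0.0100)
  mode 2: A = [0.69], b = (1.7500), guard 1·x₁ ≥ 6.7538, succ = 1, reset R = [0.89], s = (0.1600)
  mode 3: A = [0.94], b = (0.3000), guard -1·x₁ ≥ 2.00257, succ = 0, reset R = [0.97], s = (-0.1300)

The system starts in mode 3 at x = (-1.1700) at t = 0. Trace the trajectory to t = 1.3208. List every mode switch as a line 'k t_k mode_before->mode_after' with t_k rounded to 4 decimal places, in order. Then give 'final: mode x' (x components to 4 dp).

1 0.7259 3->0
final: 0 -2.8961

Mode 3: guard c·x = 2.0026 hit at Δt = 0.7259 (t = 0.7259), x⁻ = (-2.0026) → reset → x⁺ = (-2.0725), jump to mode 0
Mode 0: flow for 0.5949 to horizon, guard not reached → x = (-2.8961)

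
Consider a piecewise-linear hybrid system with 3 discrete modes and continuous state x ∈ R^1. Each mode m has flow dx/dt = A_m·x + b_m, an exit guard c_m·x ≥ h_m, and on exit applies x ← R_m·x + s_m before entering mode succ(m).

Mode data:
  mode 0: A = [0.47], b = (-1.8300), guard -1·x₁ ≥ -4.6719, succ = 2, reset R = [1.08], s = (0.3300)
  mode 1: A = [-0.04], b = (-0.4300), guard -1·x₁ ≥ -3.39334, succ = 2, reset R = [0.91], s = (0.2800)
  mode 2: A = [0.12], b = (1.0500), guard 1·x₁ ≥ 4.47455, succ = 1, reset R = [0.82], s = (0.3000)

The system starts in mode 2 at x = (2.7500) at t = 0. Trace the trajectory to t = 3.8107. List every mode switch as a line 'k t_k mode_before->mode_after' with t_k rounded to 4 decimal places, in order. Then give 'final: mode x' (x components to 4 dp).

1 1.1644 2->1
2 2.1620 1->2
3 2.8902 2->1
final: 1 3.4371

Mode 2: guard c·x = 4.4745 hit at Δt = 1.1644 (t = 1.1644), x⁻ = (4.4746) → reset → x⁺ = (3.9691), jump to mode 1
Mode 1: guard c·x = -3.3933 hit at Δt = 0.9976 (t = 2.1620), x⁻ = (3.3933) → reset → x⁺ = (3.3679), jump to mode 2
Mode 2: guard c·x = 4.4745 hit at Δt = 0.7282 (t = 2.8902), x⁻ = (4.4745) → reset → x⁺ = (3.9691), jump to mode 1
Mode 1: flow for 0.9205 to horizon, guard not reached → x = (3.4371)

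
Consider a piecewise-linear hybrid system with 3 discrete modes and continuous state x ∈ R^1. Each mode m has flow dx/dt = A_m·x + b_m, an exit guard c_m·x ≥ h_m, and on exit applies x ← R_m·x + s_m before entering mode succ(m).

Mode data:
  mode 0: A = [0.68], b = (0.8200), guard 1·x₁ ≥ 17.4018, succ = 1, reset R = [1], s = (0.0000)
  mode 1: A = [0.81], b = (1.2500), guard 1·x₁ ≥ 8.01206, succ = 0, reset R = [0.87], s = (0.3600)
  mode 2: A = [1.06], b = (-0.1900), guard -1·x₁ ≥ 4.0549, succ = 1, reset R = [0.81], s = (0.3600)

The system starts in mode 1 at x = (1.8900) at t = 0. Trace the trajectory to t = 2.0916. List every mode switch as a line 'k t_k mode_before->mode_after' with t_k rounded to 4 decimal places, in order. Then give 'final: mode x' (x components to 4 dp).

Mode 1: guard c·x = 8.0121 hit at Δt = 1.2637 (t = 1.2637), x⁻ = (8.0121) → reset → x⁺ = (7.3305), jump to mode 0
Mode 0: flow for 0.8279 to horizon, guard not reached → x = (13.7830)

1 1.2637 1->0
final: 0 13.7830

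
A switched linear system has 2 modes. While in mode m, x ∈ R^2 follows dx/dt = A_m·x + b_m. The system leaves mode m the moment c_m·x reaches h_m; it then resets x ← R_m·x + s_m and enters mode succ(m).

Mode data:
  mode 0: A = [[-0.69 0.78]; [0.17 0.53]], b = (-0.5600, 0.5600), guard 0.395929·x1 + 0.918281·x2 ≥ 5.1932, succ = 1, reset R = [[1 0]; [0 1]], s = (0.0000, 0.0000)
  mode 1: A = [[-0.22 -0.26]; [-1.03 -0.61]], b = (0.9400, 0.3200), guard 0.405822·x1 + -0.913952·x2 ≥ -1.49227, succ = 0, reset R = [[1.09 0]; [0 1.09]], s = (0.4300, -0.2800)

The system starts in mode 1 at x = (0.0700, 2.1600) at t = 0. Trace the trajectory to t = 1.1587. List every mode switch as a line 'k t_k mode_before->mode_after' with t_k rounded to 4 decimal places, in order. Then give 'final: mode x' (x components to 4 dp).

Mode 1: guard c·x = -1.4923 hit at Δt = 0.4135 (t = 0.4135), x⁻ = (0.2358, 1.7375) → reset → x⁺ = (0.6870, 1.6139), jump to mode 0
Mode 0: flow for 0.7452 to horizon, guard not reached → x = (1.1462, 3.0396)

1 0.4135 1->0
final: 0 1.1462 3.0396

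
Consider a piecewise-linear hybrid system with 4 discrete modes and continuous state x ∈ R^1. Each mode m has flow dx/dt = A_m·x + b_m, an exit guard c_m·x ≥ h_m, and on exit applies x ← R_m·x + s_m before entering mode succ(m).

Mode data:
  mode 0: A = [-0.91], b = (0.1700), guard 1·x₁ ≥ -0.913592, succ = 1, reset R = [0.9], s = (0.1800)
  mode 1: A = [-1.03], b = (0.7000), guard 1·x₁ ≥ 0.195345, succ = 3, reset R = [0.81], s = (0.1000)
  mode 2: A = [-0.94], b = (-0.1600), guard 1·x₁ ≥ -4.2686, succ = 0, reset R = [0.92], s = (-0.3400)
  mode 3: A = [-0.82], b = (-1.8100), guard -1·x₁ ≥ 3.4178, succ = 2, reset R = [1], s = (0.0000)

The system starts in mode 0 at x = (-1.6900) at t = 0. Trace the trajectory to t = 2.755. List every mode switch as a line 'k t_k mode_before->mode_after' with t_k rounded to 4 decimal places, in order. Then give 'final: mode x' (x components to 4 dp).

1 0.5867 0->1
2 1.5616 1->3
final: 3 -1.2807

Mode 0: guard c·x = -0.9136 hit at Δt = 0.5867 (t = 0.5867), x⁻ = (-0.9136) → reset → x⁺ = (-0.6422), jump to mode 1
Mode 1: guard c·x = 0.1953 hit at Δt = 0.9749 (t = 1.5616), x⁻ = (0.1953) → reset → x⁺ = (0.2582), jump to mode 3
Mode 3: flow for 1.1934 to horizon, guard not reached → x = (-1.2807)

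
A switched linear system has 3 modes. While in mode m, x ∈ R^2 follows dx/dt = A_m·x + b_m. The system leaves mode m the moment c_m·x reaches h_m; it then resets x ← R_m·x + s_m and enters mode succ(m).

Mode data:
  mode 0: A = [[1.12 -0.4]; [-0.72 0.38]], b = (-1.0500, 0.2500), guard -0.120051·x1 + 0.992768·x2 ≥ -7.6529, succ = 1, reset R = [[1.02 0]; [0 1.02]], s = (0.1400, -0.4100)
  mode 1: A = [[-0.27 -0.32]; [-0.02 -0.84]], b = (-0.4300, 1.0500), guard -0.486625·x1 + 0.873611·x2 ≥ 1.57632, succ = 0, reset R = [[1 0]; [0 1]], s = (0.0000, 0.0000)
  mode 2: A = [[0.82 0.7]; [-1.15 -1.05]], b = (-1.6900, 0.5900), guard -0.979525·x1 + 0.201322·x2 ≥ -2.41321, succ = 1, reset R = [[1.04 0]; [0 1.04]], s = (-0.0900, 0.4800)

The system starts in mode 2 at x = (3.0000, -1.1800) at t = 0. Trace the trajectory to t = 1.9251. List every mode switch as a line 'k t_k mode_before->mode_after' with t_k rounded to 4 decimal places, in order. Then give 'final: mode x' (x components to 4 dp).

Mode 2: guard c·x = -2.4132 hit at Δt = 1.2668 (t = 1.2668), x⁻ = (2.0601, -1.9636) → reset → x⁺ = (2.0525, -1.5621), jump to mode 1
Mode 1: flow for 0.6583 to horizon, guard not reached → x = (1.6333, -0.3862)

1 1.2668 2->1
final: 1 1.6333 -0.3862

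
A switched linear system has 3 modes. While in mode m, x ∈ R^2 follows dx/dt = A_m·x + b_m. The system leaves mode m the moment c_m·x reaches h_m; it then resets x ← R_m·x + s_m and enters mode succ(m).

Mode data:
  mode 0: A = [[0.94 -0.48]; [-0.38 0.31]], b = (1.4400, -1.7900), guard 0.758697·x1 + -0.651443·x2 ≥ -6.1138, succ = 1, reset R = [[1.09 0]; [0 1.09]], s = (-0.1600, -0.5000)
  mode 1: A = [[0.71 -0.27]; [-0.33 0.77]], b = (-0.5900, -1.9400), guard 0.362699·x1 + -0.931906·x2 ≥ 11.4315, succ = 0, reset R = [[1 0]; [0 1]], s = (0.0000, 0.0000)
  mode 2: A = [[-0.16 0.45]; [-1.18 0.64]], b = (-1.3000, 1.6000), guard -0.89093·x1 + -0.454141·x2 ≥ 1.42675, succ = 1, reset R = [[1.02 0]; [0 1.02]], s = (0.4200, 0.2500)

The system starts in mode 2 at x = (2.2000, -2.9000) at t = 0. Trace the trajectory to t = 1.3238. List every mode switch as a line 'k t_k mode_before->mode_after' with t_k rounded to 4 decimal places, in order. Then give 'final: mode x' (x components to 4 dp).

Mode 2: guard c·x = 1.4267 hit at Δt = 0.5400 (t = 0.5400), x⁻ = (0.5108, -4.1438) → reset → x⁺ = (0.9411, -3.9767), jump to mode 1
Mode 1: flow for 0.7838 to horizon, guard not reached → x = (2.8195, -9.9272)

1 0.5400 2->1
final: 1 2.8195 -9.9272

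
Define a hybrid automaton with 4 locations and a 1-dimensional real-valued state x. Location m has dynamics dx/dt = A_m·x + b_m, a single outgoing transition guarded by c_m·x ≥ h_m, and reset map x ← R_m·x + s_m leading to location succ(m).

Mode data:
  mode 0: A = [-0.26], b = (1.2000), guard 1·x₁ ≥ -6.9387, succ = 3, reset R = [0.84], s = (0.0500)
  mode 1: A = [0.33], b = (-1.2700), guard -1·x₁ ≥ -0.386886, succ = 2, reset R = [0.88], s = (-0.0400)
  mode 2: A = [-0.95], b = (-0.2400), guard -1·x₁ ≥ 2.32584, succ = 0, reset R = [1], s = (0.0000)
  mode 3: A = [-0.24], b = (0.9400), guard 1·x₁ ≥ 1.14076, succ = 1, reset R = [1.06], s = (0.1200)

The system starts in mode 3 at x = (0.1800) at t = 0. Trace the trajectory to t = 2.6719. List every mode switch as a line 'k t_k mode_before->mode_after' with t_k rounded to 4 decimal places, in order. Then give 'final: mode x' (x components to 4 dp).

Mode 3: guard c·x = 1.1408 hit at Δt = 1.2384 (t = 1.2384), x⁻ = (1.1408) → reset → x⁺ = (1.3292), jump to mode 1
Mode 1: guard c·x = -0.3869 hit at Δt = 0.9629 (t = 2.2013), x⁻ = (0.3869) → reset → x⁺ = (0.3005), jump to mode 2
Mode 2: flow for 0.4706 to horizon, guard not reached → x = (0.1011)

1 1.2384 3->1
2 2.2013 1->2
final: 2 0.1011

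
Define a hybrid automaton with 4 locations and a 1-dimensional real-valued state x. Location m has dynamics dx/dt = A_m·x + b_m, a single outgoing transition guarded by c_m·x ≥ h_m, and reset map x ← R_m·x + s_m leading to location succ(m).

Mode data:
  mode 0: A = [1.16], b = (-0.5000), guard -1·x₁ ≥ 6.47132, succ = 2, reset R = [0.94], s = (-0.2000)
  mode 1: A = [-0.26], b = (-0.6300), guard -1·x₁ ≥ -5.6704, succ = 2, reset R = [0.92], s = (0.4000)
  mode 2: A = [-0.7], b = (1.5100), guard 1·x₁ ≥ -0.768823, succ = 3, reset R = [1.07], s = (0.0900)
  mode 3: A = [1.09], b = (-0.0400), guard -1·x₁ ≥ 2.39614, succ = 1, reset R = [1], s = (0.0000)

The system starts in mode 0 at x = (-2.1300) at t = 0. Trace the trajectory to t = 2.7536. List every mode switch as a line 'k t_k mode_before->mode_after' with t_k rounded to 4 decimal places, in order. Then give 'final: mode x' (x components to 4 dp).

Mode 0: guard c·x = 6.4713 hit at Δt = 0.8547 (t = 0.8547), x⁻ = (-6.4713) → reset → x⁺ = (-6.2830), jump to mode 2
Mode 2: guard c·x = -0.7688 hit at Δt = 1.5134 (t = 2.3681), x⁻ = (-0.7688) → reset → x⁺ = (-0.7326), jump to mode 3
Mode 3: flow for 0.3855 to horizon, guard not reached → x = (-1.1344)

1 0.8547 0->2
2 2.3681 2->3
final: 3 -1.1344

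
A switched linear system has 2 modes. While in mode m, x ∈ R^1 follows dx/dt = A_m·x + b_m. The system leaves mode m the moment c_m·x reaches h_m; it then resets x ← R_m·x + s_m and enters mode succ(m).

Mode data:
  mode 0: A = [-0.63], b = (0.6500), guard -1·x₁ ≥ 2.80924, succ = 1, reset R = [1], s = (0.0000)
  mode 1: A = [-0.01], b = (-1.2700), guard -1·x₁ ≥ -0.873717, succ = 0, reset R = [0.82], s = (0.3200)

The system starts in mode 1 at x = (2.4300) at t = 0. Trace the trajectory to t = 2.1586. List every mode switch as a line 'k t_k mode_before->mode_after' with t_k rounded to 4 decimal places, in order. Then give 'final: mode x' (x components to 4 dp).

Mode 1: guard c·x = -0.8737 hit at Δt = 1.2097 (t = 1.2097), x⁻ = (0.8737) → reset → x⁺ = (1.0364), jump to mode 0
Mode 0: flow for 0.9489 to horizon, guard not reached → x = (1.0343)

1 1.2097 1->0
final: 0 1.0343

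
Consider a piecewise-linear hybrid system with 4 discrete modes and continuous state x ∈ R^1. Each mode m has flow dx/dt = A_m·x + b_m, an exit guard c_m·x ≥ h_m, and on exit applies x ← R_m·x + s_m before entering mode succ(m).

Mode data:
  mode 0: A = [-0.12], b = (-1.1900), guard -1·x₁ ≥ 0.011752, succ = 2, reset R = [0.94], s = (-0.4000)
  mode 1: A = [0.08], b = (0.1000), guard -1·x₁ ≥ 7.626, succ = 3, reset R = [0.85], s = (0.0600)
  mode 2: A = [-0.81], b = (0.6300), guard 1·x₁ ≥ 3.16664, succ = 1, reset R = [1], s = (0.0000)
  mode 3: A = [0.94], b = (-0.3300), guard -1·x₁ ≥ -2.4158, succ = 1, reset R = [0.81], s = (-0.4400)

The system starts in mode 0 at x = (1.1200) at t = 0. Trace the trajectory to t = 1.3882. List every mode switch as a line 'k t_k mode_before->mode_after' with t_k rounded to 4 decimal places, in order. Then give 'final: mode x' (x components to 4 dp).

Mode 0: guard c·x = 0.0118 hit at Δt = 0.9016 (t = 0.9016), x⁻ = (-0.0118) → reset → x⁺ = (-0.4110), jump to mode 2
Mode 2: flow for 0.4866 to horizon, guard not reached → x = (-0.0238)

1 0.9016 0->2
final: 2 -0.0238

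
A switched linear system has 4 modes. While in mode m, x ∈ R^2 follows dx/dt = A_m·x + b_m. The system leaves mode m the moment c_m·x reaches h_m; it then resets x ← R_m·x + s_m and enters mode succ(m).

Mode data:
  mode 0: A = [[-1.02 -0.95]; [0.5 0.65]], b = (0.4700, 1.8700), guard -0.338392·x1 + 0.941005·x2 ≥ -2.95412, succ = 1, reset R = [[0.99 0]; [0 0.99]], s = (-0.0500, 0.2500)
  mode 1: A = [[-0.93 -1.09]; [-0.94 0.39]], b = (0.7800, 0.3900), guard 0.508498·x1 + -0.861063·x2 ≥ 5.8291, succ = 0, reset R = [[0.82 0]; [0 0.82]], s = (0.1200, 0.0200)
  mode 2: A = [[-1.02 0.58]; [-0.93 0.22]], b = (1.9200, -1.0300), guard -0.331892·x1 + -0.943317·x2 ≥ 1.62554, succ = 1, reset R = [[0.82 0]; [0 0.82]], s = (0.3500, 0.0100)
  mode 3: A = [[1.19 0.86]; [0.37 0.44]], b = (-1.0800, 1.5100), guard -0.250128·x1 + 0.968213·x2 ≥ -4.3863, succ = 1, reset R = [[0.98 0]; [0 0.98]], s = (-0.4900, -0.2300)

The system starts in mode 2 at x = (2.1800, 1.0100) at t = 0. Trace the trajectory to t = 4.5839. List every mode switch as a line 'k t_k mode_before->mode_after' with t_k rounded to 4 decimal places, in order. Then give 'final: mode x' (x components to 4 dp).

1 1.0835 2->1
2 2.0060 1->0
3 3.2595 0->1
4 3.9807 1->0
final: 0 3.3518 -2.8695

Mode 2: guard c·x = 1.6255 hit at Δt = 1.0835 (t = 1.0835), x⁻ = (1.6286, -2.2962) → reset → x⁺ = (1.6855, -1.8729), jump to mode 1
Mode 1: guard c·x = 5.8291 hit at Δt = 0.9225 (t = 2.0060), x⁻ = (3.4274, -4.7456) → reset → x⁺ = (2.9305, -3.8714), jump to mode 0
Mode 0: guard c·x = -2.9541 hit at Δt = 1.2535 (t = 3.2595), x⁻ = (3.0890, -2.0285) → reset → x⁺ = (3.0081, -1.7582), jump to mode 1
Mode 1: guard c·x = 5.8291 hit at Δt = 0.7212 (t = 3.9807), x⁻ = (3.7774, -4.5389) → reset → x⁺ = (3.2175, -3.7019), jump to mode 0
Mode 0: flow for 0.6032 to horizon, guard not reached → x = (3.3518, -2.8695)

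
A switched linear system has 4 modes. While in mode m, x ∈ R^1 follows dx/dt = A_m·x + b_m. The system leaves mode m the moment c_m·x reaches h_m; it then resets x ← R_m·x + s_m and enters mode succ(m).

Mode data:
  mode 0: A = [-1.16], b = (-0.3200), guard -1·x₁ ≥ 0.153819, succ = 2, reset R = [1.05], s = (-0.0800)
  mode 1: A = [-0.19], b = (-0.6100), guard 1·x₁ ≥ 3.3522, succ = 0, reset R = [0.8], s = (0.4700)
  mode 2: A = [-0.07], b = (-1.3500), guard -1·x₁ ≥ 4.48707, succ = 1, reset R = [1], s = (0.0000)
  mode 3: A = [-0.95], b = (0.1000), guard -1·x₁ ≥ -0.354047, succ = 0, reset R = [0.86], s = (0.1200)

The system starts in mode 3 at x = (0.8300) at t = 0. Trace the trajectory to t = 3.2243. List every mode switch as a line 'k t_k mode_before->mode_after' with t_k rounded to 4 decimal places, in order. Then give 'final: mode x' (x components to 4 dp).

Mode 3: guard c·x = -0.3540 hit at Δt = 1.1255 (t = 1.1255), x⁻ = (0.3540) → reset → x⁺ = (0.4245), jump to mode 0
Mode 0: guard c·x = 0.1538 hit at Δt = 1.5062 (t = 2.6317), x⁻ = (-0.1538) → reset → x⁺ = (-0.2415), jump to mode 2
Mode 2: flow for 0.5926 to horizon, guard not reached → x = (-1.0153)

1 1.1255 3->0
2 2.6317 0->2
final: 2 -1.0153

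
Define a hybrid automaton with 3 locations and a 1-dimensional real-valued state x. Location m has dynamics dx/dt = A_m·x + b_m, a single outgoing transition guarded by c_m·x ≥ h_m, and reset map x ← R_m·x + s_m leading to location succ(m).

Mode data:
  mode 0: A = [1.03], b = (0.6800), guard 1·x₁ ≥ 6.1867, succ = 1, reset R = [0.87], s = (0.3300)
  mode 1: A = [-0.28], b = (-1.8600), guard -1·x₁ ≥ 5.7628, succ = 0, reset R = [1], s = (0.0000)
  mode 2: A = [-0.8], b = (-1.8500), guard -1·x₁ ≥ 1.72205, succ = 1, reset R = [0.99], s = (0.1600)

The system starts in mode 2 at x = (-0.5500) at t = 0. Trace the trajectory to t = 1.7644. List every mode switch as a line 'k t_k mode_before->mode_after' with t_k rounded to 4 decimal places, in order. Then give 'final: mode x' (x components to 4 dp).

Mode 2: guard c·x = 1.7221 hit at Δt = 1.3670 (t = 1.3670), x⁻ = (-1.7221) → reset → x⁺ = (-1.5448), jump to mode 1
Mode 1: flow for 0.3974 to horizon, guard not reached → x = (-2.0817)

1 1.3670 2->1
final: 1 -2.0817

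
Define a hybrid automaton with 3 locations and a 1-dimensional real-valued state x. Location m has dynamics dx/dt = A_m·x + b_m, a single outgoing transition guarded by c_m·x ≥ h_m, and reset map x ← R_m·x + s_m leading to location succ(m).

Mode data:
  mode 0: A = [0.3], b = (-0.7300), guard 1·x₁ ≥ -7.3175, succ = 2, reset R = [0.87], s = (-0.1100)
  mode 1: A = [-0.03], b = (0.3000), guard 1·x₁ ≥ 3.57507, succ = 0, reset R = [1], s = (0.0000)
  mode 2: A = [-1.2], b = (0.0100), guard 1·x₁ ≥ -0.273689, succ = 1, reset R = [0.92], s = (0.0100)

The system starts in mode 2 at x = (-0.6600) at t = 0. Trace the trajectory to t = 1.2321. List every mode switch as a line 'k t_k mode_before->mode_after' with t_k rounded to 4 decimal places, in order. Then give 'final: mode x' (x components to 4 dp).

1 0.7190 2->1
final: 1 -0.0853

Mode 2: guard c·x = -0.2737 hit at Δt = 0.7190 (t = 0.7190), x⁻ = (-0.2737) → reset → x⁺ = (-0.2418), jump to mode 1
Mode 1: flow for 0.5131 to horizon, guard not reached → x = (-0.0853)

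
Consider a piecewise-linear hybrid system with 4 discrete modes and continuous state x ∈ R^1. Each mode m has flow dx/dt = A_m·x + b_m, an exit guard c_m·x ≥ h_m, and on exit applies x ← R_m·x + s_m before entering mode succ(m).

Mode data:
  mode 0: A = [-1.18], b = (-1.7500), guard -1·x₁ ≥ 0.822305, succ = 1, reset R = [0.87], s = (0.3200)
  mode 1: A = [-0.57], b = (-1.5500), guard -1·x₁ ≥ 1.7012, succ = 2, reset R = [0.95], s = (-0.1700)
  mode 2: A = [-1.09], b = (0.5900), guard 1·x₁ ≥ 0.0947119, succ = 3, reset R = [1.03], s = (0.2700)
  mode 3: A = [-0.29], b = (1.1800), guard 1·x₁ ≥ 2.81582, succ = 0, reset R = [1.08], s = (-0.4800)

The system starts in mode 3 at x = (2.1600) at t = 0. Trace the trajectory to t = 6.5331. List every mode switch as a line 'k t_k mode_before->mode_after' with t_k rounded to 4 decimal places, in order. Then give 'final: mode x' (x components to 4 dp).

1 1.4514 3->0
2 2.9867 0->1
3 4.4346 1->2
4 5.9492 2->3
final: 3 0.9441

Mode 3: guard c·x = 2.8158 hit at Δt = 1.4514 (t = 1.4514), x⁻ = (2.8158) → reset → x⁺ = (2.5611), jump to mode 0
Mode 0: guard c·x = 0.8223 hit at Δt = 1.5353 (t = 2.9867), x⁻ = (-0.8223) → reset → x⁺ = (-0.3954), jump to mode 1
Mode 1: guard c·x = 1.7012 hit at Δt = 1.4479 (t = 4.4346), x⁻ = (-1.7012) → reset → x⁺ = (-1.7861), jump to mode 2
Mode 2: guard c·x = 0.0947 hit at Δt = 1.5146 (t = 5.9492), x⁻ = (0.0947) → reset → x⁺ = (0.3676), jump to mode 3
Mode 3: flow for 0.5839 to horizon, guard not reached → x = (0.9441)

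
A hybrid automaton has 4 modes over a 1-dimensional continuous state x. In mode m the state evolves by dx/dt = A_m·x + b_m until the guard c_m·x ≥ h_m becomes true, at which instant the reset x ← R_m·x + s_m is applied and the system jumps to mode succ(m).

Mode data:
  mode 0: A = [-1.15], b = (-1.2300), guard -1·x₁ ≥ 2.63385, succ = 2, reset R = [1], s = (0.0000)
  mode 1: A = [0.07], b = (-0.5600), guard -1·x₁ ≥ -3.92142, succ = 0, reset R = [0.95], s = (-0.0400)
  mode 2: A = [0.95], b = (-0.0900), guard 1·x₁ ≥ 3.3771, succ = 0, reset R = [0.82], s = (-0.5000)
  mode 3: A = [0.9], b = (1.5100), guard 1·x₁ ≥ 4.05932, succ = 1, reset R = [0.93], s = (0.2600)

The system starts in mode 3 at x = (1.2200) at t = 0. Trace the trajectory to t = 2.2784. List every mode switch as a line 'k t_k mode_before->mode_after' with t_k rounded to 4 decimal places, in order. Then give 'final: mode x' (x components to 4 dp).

Mode 3: guard c·x = 4.0593 hit at Δt = 0.7589 (t = 0.7589), x⁻ = (4.0593) → reset → x⁺ = (4.0352), jump to mode 1
Mode 1: guard c·x = -3.9214 hit at Δt = 0.4041 (t = 1.1630), x⁻ = (3.9214) → reset → x⁺ = (3.6853), jump to mode 0
Mode 0: flow for 1.1154 to horizon, guard not reached → x = (0.2489)

1 0.7589 3->1
2 1.1630 1->0
final: 0 0.2489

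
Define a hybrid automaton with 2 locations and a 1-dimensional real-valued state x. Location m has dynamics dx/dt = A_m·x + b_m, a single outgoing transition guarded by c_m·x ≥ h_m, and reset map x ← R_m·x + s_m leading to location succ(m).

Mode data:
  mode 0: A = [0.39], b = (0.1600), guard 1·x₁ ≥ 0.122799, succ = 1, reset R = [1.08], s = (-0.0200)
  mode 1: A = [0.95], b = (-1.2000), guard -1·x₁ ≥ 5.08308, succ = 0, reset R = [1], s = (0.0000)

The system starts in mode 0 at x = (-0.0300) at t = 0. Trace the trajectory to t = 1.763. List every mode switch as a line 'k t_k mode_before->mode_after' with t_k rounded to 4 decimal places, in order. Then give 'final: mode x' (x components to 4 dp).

1 0.8661 0->1
final: 1 -1.4342

Mode 0: guard c·x = 0.1228 hit at Δt = 0.8661 (t = 0.8661), x⁻ = (0.1228) → reset → x⁺ = (0.1126), jump to mode 1
Mode 1: flow for 0.8969 to horizon, guard not reached → x = (-1.4342)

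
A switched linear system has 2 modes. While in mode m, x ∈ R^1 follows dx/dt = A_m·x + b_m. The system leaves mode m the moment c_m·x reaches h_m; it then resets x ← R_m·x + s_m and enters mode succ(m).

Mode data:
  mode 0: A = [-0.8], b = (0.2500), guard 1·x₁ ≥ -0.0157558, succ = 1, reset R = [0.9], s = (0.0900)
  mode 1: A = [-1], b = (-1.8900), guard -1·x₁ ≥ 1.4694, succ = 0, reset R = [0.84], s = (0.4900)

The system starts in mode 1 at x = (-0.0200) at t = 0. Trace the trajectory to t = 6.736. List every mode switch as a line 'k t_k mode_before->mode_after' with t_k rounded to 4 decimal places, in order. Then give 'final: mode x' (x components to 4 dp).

Mode 1: guard c·x = 1.4694 hit at Δt = 1.4920 (t = 1.4920), x⁻ = (-1.4694) → reset → x⁺ = (-0.7443), jump to mode 0
Mode 0: guard c·x = -0.0158 hit at Δt = 1.4615 (t = 2.9535), x⁻ = (-0.0158) → reset → x⁺ = (0.0758), jump to mode 1
Mode 1: guard c·x = 1.4694 hit at Δt = 1.5420 (t = 4.4955), x⁻ = (-1.4694) → reset → x⁺ = (-0.7443), jump to mode 0
Mode 0: guard c·x = -0.0158 hit at Δt = 1.4615 (t = 5.9570), x⁻ = (-0.0158) → reset → x⁺ = (0.0758), jump to mode 1
Mode 1: flow for 0.7790 to horizon, guard not reached → x = (-0.9880)

1 1.4920 1->0
2 2.9535 0->1
3 4.4955 1->0
4 5.9570 0->1
final: 1 -0.9880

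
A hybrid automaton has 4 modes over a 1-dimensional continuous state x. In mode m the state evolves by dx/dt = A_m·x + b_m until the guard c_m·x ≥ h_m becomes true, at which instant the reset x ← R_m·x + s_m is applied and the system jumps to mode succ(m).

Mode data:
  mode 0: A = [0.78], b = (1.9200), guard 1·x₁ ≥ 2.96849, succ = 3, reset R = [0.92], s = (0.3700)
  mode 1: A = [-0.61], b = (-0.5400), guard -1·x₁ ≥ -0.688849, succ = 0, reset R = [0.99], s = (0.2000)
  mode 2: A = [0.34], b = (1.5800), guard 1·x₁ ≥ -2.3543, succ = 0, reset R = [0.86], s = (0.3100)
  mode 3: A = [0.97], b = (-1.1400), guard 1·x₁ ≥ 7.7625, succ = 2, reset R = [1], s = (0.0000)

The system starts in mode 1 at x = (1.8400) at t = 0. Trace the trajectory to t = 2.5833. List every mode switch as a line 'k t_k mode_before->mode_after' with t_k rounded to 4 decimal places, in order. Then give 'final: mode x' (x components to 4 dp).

Mode 1: guard c·x = -0.6888 hit at Δt = 0.8998 (t = 0.8998), x⁻ = (0.6888) → reset → x⁺ = (0.8820), jump to mode 0
Mode 0: guard c·x = 2.9685 hit at Δt = 0.6217 (t = 1.5215), x⁻ = (2.9685) → reset → x⁺ = (3.1010), jump to mode 3
Mode 3: flow for 1.0618 to horizon, guard not reached → x = (6.5691)

1 0.8998 1->0
2 1.5215 0->3
final: 3 6.5691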